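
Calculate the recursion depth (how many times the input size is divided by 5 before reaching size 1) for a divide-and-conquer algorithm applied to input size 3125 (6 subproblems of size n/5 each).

For divide and conquer with division factor 5:

Problem sizes at each level:
Level 0: 3125
Level 1: 625
Level 2: 125
Level 3: 25
Level 4: 5
Level 5: 1

The root is level 0 and the size-1 base case is level 5 (the tree spans levels 0 through 5, i.e. 6 levels counting the root), so the depth is the number of divisions: log_5(3125) = 5

The recursion tree depth is log_5(3125) = 5. At each level, the problem size is divided by 5, so it takes 5 divisions to reduce to a base case of size 1. The algorithm makes 6 recursive calls at each level.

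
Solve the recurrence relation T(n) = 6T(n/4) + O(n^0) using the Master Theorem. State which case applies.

Master Theorem for T(n) = 6T(n/4) + O(n^0):

a = 6, b = 4, c = 0
log_b(a) = log_4(6) = 1.2925

Case 1: c = 0 < log_4(6) = 1.2925
T(n) = O(n^(log_4 6))

For T(n) = 6T(n/4) + O(n^0): log_4(6) = 1.2925. This is Case 1 of the Master Theorem (c < log_b(a), work dominated by leaves), giving O(n^(log_4 6)).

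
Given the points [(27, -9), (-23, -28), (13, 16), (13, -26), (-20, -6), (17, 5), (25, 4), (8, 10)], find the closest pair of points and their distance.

Computing all pairwise distances among 8 points:

d((27, -9), (-23, -28)) = 53.4883
d((27, -9), (13, 16)) = 28.6531
d((27, -9), (13, -26)) = 22.0227
d((27, -9), (-20, -6)) = 47.0956
d((27, -9), (17, 5)) = 17.2047
d((27, -9), (25, 4)) = 13.1529
d((27, -9), (8, 10)) = 26.8701
d((-23, -28), (13, 16)) = 56.8507
d((-23, -28), (13, -26)) = 36.0555
d((-23, -28), (-20, -6)) = 22.2036
d((-23, -28), (17, 5)) = 51.8556
d((-23, -28), (25, 4)) = 57.6888
d((-23, -28), (8, 10)) = 49.0408
d((13, 16), (13, -26)) = 42.0
d((13, 16), (-20, -6)) = 39.6611
d((13, 16), (17, 5)) = 11.7047
d((13, 16), (25, 4)) = 16.9706
d((13, 16), (8, 10)) = 7.8102 <-- minimum
d((13, -26), (-20, -6)) = 38.5876
d((13, -26), (17, 5)) = 31.257
d((13, -26), (25, 4)) = 32.311
d((13, -26), (8, 10)) = 36.3456
d((-20, -6), (17, 5)) = 38.6005
d((-20, -6), (25, 4)) = 46.0977
d((-20, -6), (8, 10)) = 32.249
d((17, 5), (25, 4)) = 8.0623
d((17, 5), (8, 10)) = 10.2956
d((25, 4), (8, 10)) = 18.0278

Closest pair: (13, 16) and (8, 10) with distance 7.8102

The closest pair is (13, 16) and (8, 10) with Euclidean distance 7.8102. For 8 points, brute-force pairwise comparison is shown above. For large n, the divide-and-conquer algorithm (sort by x, recurse on halves, check the dividing strip) achieves O(n log n).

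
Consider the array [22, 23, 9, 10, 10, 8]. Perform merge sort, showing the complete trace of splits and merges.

Merge sort trace:

Split: [22, 23, 9, 10, 10, 8] -> [22, 23, 9] and [10, 10, 8]
  Split: [22, 23, 9] -> [22] and [23, 9]
    Split: [23, 9] -> [23] and [9]
    Merge: [23] + [9] -> [9, 23]
  Merge: [22] + [9, 23] -> [9, 22, 23]
  Split: [10, 10, 8] -> [10] and [10, 8]
    Split: [10, 8] -> [10] and [8]
    Merge: [10] + [8] -> [8, 10]
  Merge: [10] + [8, 10] -> [8, 10, 10]
Merge: [9, 22, 23] + [8, 10, 10] -> [8, 9, 10, 10, 22, 23]

Final sorted array: [8, 9, 10, 10, 22, 23]

The merge sort proceeds by recursively splitting the array and merging sorted halves.
After all merges, the sorted array is [8, 9, 10, 10, 22, 23].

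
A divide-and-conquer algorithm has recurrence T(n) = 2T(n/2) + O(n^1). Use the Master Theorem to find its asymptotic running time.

Master Theorem for T(n) = 2T(n/2) + O(n^1):

a = 2, b = 2, c = 1
log_b(a) = log_2(2) = 1.0000

Case 2: c = 1 = log_2(2) = 1.0000
T(n) = O(n^1 log n) = O(n log n)

For T(n) = 2T(n/2) + O(n^1): log_2(2) = 1.0000. This is Case 2 of the Master Theorem (c = log_b(a), equal work at all levels), giving O(n log n).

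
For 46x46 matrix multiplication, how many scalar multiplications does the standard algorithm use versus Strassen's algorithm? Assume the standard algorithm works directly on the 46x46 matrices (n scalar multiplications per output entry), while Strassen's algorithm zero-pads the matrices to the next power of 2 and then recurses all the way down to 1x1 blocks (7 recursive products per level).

Matrix multiplication for 46x46 matrices:

Strassen's algorithm requires power-of-2 dimensions. Pad 46x46 to 64x64 (next power of 2).

Standard algorithm: 46^3 = 97336 multiplications
Strassen's algorithm: 7^(log2(64)) = 7^6 = 117649 multiplications
Difference: 97336 - 117649 = -20313 (Strassen uses MORE here due to padding overhead — for small or just-over-power-of-2 n, padding can outweigh the per-level savings)

Standard: 97336 multiplications (46^3). Strassen: 117649 multiplications (7^6, after padding to 64x64). Strassen reduces 8 recursive multiplications to 7 at each level.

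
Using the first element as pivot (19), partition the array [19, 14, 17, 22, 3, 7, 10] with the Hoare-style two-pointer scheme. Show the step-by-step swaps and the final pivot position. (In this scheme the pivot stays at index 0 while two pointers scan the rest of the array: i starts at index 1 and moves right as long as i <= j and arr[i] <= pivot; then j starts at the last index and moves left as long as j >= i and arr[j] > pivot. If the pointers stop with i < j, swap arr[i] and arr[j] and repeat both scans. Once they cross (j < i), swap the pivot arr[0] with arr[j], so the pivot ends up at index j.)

Hoare-style two-pointer partition with pivot = 19:

Initial array: [19, 14, 17, 22, 3, 7, 10]

Pointers start at i = 1, j = 6.
i stops at index 3 (arr[3]=22 > 19), j stops at index 6 (arr[6]=10 <= 19): swap arr[3] and arr[6], array becomes [19, 14, 17, 10, 3, 7, 22]
i ends at 6, j ends at 5: the pointers have crossed (j < i), so scanning stops.

Swap pivot arr[0] with arr[5] to place pivot at position 5: [7, 14, 17, 10, 3, 19, 22]
Pivot position: 5

After partitioning with pivot 19, the array becomes [7, 14, 17, 10, 3, 19, 22]. The pivot is placed at index 5. All elements to the left of the pivot are <= 19, and all elements to the right are > 19.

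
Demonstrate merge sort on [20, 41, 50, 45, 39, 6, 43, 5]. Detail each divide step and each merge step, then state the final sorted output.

Merge sort trace:

Split: [20, 41, 50, 45, 39, 6, 43, 5] -> [20, 41, 50, 45] and [39, 6, 43, 5]
  Split: [20, 41, 50, 45] -> [20, 41] and [50, 45]
    Split: [20, 41] -> [20] and [41]
    Merge: [20] + [41] -> [20, 41]
    Split: [50, 45] -> [50] and [45]
    Merge: [50] + [45] -> [45, 50]
  Merge: [20, 41] + [45, 50] -> [20, 41, 45, 50]
  Split: [39, 6, 43, 5] -> [39, 6] and [43, 5]
    Split: [39, 6] -> [39] and [6]
    Merge: [39] + [6] -> [6, 39]
    Split: [43, 5] -> [43] and [5]
    Merge: [43] + [5] -> [5, 43]
  Merge: [6, 39] + [5, 43] -> [5, 6, 39, 43]
Merge: [20, 41, 45, 50] + [5, 6, 39, 43] -> [5, 6, 20, 39, 41, 43, 45, 50]

Final sorted array: [5, 6, 20, 39, 41, 43, 45, 50]

The merge sort proceeds by recursively splitting the array and merging sorted halves.
After all merges, the sorted array is [5, 6, 20, 39, 41, 43, 45, 50].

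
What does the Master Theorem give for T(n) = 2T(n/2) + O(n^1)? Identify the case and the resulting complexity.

Master Theorem for T(n) = 2T(n/2) + O(n^1):

a = 2, b = 2, c = 1
log_b(a) = log_2(2) = 1.0000

Case 2: c = 1 = log_2(2) = 1.0000
T(n) = O(n^1 log n) = O(n log n)

For T(n) = 2T(n/2) + O(n^1): log_2(2) = 1.0000. This is Case 2 of the Master Theorem (c = log_b(a), equal work at all levels), giving O(n log n).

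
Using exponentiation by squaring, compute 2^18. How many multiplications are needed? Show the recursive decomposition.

Computing 2^18 by squaring (build up from 2^1; each line after the first costs one multiplication):

2^1 = 2
2^2 = (2^1)^2 = 2^2 = 4
2^4 = (2^2)^2 = 4^2 = 16
2^8 = (2^4)^2 = 16^2 = 256
2^9 = 2 * 2^8 = 2 * 256 = 512
2^18 = (2^9)^2 = 512^2 = 262144

Result: 262144
Multiplications needed: 5 (5 lines after 2^1)

2^18 = 262144. Using exponentiation by squaring, this requires 5 multiplications. The key idea: if the exponent is even, square the half-power; if odd, multiply by the base once.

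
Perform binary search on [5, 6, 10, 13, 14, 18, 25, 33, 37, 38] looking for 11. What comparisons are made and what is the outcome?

Binary search for 11 in [5, 6, 10, 13, 14, 18, 25, 33, 37, 38]:

lo=0, hi=9, mid=4, arr[mid]=14 -> 14 > 11, search left half
lo=0, hi=3, mid=1, arr[mid]=6 -> 6 < 11, search right half
lo=2, hi=3, mid=2, arr[mid]=10 -> 10 < 11, search right half
lo=3, hi=3, mid=3, arr[mid]=13 -> 13 > 11, search left half
lo=3 > hi=2, target 11 not found

Binary search determines that 11 is not in the array after 4 comparisons. The search space was exhausted without finding the target.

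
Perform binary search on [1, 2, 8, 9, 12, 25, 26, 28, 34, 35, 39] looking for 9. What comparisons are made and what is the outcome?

Binary search for 9 in [1, 2, 8, 9, 12, 25, 26, 28, 34, 35, 39]:

lo=0, hi=10, mid=5, arr[mid]=25 -> 25 > 9, search left half
lo=0, hi=4, mid=2, arr[mid]=8 -> 8 < 9, search right half
lo=3, hi=4, mid=3, arr[mid]=9 -> Found target at index 3!

Binary search finds 9 at index 3 after 3 comparisons. The search repeatedly halves the search space by comparing with the middle element.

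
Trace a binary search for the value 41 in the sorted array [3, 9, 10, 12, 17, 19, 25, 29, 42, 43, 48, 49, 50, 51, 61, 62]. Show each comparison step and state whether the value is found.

Binary search for 41 in [3, 9, 10, 12, 17, 19, 25, 29, 42, 43, 48, 49, 50, 51, 61, 62]:

lo=0, hi=15, mid=7, arr[mid]=29 -> 29 < 41, search right half
lo=8, hi=15, mid=11, arr[mid]=49 -> 49 > 41, search left half
lo=8, hi=10, mid=9, arr[mid]=43 -> 43 > 41, search left half
lo=8, hi=8, mid=8, arr[mid]=42 -> 42 > 41, search left half
lo=8 > hi=7, target 41 not found

Binary search determines that 41 is not in the array after 4 comparisons. The search space was exhausted without finding the target.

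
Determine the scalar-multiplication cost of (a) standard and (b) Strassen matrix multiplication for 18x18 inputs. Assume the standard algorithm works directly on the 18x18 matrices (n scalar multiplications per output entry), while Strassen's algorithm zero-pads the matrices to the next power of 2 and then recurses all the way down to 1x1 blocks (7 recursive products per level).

Matrix multiplication for 18x18 matrices:

Strassen's algorithm requires power-of-2 dimensions. Pad 18x18 to 32x32 (next power of 2).

Standard algorithm: 18^3 = 5832 multiplications
Strassen's algorithm: 7^(log2(32)) = 7^5 = 16807 multiplications
Difference: 5832 - 16807 = -10975 (Strassen uses MORE here due to padding overhead — for small or just-over-power-of-2 n, padding can outweigh the per-level savings)

Standard: 5832 multiplications (18^3). Strassen: 16807 multiplications (7^5, after padding to 32x32). Strassen reduces 8 recursive multiplications to 7 at each level.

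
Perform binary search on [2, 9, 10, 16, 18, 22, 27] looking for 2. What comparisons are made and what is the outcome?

Binary search for 2 in [2, 9, 10, 16, 18, 22, 27]:

lo=0, hi=6, mid=3, arr[mid]=16 -> 16 > 2, search left half
lo=0, hi=2, mid=1, arr[mid]=9 -> 9 > 2, search left half
lo=0, hi=0, mid=0, arr[mid]=2 -> Found target at index 0!

Binary search finds 2 at index 0 after 3 comparisons. The search repeatedly halves the search space by comparing with the middle element.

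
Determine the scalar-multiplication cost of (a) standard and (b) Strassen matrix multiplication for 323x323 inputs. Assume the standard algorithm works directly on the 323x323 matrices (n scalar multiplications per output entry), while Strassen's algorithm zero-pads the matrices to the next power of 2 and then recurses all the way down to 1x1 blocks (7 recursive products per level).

Matrix multiplication for 323x323 matrices:

Strassen's algorithm requires power-of-2 dimensions. Pad 323x323 to 512x512 (next power of 2).

Standard algorithm: 323^3 = 33698267 multiplications
Strassen's algorithm: 7^(log2(512)) = 7^9 = 40353607 multiplications
Difference: 33698267 - 40353607 = -6655340 (Strassen uses MORE here due to padding overhead — for small or just-over-power-of-2 n, padding can outweigh the per-level savings)

Standard: 33698267 multiplications (323^3). Strassen: 40353607 multiplications (7^9, after padding to 512x512). Strassen reduces 8 recursive multiplications to 7 at each level.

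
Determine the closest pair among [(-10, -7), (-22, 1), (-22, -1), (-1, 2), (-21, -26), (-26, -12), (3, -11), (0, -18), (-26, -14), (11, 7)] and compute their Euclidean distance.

Computing all pairwise distances among 10 points:

d((-10, -7), (-22, 1)) = 14.4222
d((-10, -7), (-22, -1)) = 13.4164
d((-10, -7), (-1, 2)) = 12.7279
d((-10, -7), (-21, -26)) = 21.9545
d((-10, -7), (-26, -12)) = 16.7631
d((-10, -7), (3, -11)) = 13.6015
d((-10, -7), (0, -18)) = 14.8661
d((-10, -7), (-26, -14)) = 17.4642
d((-10, -7), (11, 7)) = 25.2389
d((-22, 1), (-22, -1)) = 2.0 <-- minimum
d((-22, 1), (-1, 2)) = 21.0238
d((-22, 1), (-21, -26)) = 27.0185
d((-22, 1), (-26, -12)) = 13.6015
d((-22, 1), (3, -11)) = 27.7308
d((-22, 1), (0, -18)) = 29.0689
d((-22, 1), (-26, -14)) = 15.5242
d((-22, 1), (11, 7)) = 33.541
d((-22, -1), (-1, 2)) = 21.2132
d((-22, -1), (-21, -26)) = 25.02
d((-22, -1), (-26, -12)) = 11.7047
d((-22, -1), (3, -11)) = 26.9258
d((-22, -1), (0, -18)) = 27.8029
d((-22, -1), (-26, -14)) = 13.6015
d((-22, -1), (11, 7)) = 33.9559
d((-1, 2), (-21, -26)) = 34.4093
d((-1, 2), (-26, -12)) = 28.6531
d((-1, 2), (3, -11)) = 13.6015
d((-1, 2), (0, -18)) = 20.025
d((-1, 2), (-26, -14)) = 29.6816
d((-1, 2), (11, 7)) = 13.0
d((-21, -26), (-26, -12)) = 14.8661
d((-21, -26), (3, -11)) = 28.3019
d((-21, -26), (0, -18)) = 22.4722
d((-21, -26), (-26, -14)) = 13.0
d((-21, -26), (11, 7)) = 45.9674
d((-26, -12), (3, -11)) = 29.0172
d((-26, -12), (0, -18)) = 26.6833
d((-26, -12), (-26, -14)) = 2.0 <-- minimum
d((-26, -12), (11, 7)) = 41.5933
d((3, -11), (0, -18)) = 7.6158
d((3, -11), (-26, -14)) = 29.1548
d((3, -11), (11, 7)) = 19.6977
d((0, -18), (-26, -14)) = 26.3059
d((0, -18), (11, 7)) = 27.313
d((-26, -14), (11, 7)) = 42.5441

Minimum distance: 2.0 (tie among 2 pairs: (-22, 1) and (-22, -1); (-26, -12) and (-26, -14))

The minimum Euclidean distance is 2.0. There is a tie: 2 pairs achieve this minimum — (-22, 1) and (-22, -1); (-26, -12) and (-26, -14). Any of these is a valid closest pair. For 10 points, brute-force pairwise comparison is shown above. For large n, the divide-and-conquer algorithm (sort by x, recurse on halves, check the dividing strip) achieves O(n log n).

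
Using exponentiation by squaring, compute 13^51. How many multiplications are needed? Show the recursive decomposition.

Computing 13^51 by squaring (build up from 13^1; each line after the first costs one multiplication):

13^1 = 13
13^2 = (13^1)^2 = 13^2 = 169
13^3 = 13 * 13^2 = 13 * 169 = 2197
13^6 = (13^3)^2 = 2197^2 = 4826809
13^12 = (13^6)^2 = 4826809^2 = 23298085122481
13^24 = (13^12)^2 = 23298085122481^2 = 542800770374370512771595361
13^25 = 13 * 13^24 = 13 * 542800770374370512771595361 = 7056410014866816666030739693
13^50 = (13^25)^2 = 7056410014866816666030739693^2 = 49792922297912707801714181535533618316401192004725734249
13^51 = 13 * 13^50 = 13 * 49792922297912707801714181535533618316401192004725734249 = 647307989872865201422284359961937038113215496061434545237

Result: 647307989872865201422284359961937038113215496061434545237
Multiplications needed: 8 (8 lines after 13^1)

13^51 = 647307989872865201422284359961937038113215496061434545237. Using exponentiation by squaring, this requires 8 multiplications. The key idea: if the exponent is even, square the half-power; if odd, multiply by the base once.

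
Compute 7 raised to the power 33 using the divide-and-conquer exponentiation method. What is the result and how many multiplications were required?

Computing 7^33 by squaring (build up from 7^1; each line after the first costs one multiplication):

7^1 = 7
7^2 = (7^1)^2 = 7^2 = 49
7^4 = (7^2)^2 = 49^2 = 2401
7^8 = (7^4)^2 = 2401^2 = 5764801
7^16 = (7^8)^2 = 5764801^2 = 33232930569601
7^32 = (7^16)^2 = 33232930569601^2 = 1104427674243920646305299201
7^33 = 7 * 7^32 = 7 * 1104427674243920646305299201 = 7730993719707444524137094407

Result: 7730993719707444524137094407
Multiplications needed: 6 (6 lines after 7^1)

7^33 = 7730993719707444524137094407. Using exponentiation by squaring, this requires 6 multiplications. The key idea: if the exponent is even, square the half-power; if odd, multiply by the base once.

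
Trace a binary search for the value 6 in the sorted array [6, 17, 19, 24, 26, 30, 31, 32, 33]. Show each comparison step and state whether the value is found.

Binary search for 6 in [6, 17, 19, 24, 26, 30, 31, 32, 33]:

lo=0, hi=8, mid=4, arr[mid]=26 -> 26 > 6, search left half
lo=0, hi=3, mid=1, arr[mid]=17 -> 17 > 6, search left half
lo=0, hi=0, mid=0, arr[mid]=6 -> Found target at index 0!

Binary search finds 6 at index 0 after 3 comparisons. The search repeatedly halves the search space by comparing with the middle element.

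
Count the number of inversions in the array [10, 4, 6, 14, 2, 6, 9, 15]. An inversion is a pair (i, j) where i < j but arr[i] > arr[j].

Finding inversions in [10, 4, 6, 14, 2, 6, 9, 15]:

(0, 1): arr[0]=10 > arr[1]=4
(0, 2): arr[0]=10 > arr[2]=6
(0, 4): arr[0]=10 > arr[4]=2
(0, 5): arr[0]=10 > arr[5]=6
(0, 6): arr[0]=10 > arr[6]=9
(1, 4): arr[1]=4 > arr[4]=2
(2, 4): arr[2]=6 > arr[4]=2
(3, 4): arr[3]=14 > arr[4]=2
(3, 5): arr[3]=14 > arr[5]=6
(3, 6): arr[3]=14 > arr[6]=9

Total inversions: 10

The array has 10 inversion(s): (0,1), (0,2), (0,4), (0,5), (0,6), (1,4), (2,4), (3,4), (3,5), (3,6). Each pair (i,j) satisfies i < j and arr[i] > arr[j].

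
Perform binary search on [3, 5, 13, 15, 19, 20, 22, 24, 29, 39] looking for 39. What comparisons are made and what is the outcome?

Binary search for 39 in [3, 5, 13, 15, 19, 20, 22, 24, 29, 39]:

lo=0, hi=9, mid=4, arr[mid]=19 -> 19 < 39, search right half
lo=5, hi=9, mid=7, arr[mid]=24 -> 24 < 39, search right half
lo=8, hi=9, mid=8, arr[mid]=29 -> 29 < 39, search right half
lo=9, hi=9, mid=9, arr[mid]=39 -> Found target at index 9!

Binary search finds 39 at index 9 after 4 comparisons. The search repeatedly halves the search space by comparing with the middle element.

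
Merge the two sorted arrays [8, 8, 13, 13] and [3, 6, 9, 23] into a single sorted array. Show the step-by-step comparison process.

Merging process:

Compare 8 vs 3: take 3 from right. Merged: [3]
Compare 8 vs 6: take 6 from right. Merged: [3, 6]
Compare 8 vs 9: take 8 from left. Merged: [3, 6, 8]
Compare 8 vs 9: take 8 from left. Merged: [3, 6, 8, 8]
Compare 13 vs 9: take 9 from right. Merged: [3, 6, 8, 8, 9]
Compare 13 vs 23: take 13 from left. Merged: [3, 6, 8, 8, 9, 13]
Compare 13 vs 23: take 13 from left. Merged: [3, 6, 8, 8, 9, 13, 13]
Append remaining from right: [23]. Merged: [3, 6, 8, 8, 9, 13, 13, 23]

Final merged array: [3, 6, 8, 8, 9, 13, 13, 23]
Total comparisons: 7

The merged array is [3, 6, 8, 8, 9, 13, 13, 23], requiring 7 comparisons. The merge step runs in O(n) time where n is the total number of elements.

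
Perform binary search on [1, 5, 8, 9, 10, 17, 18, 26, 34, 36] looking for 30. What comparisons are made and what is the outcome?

Binary search for 30 in [1, 5, 8, 9, 10, 17, 18, 26, 34, 36]:

lo=0, hi=9, mid=4, arr[mid]=10 -> 10 < 30, search right half
lo=5, hi=9, mid=7, arr[mid]=26 -> 26 < 30, search right half
lo=8, hi=9, mid=8, arr[mid]=34 -> 34 > 30, search left half
lo=8 > hi=7, target 30 not found

Binary search determines that 30 is not in the array after 3 comparisons. The search space was exhausted without finding the target.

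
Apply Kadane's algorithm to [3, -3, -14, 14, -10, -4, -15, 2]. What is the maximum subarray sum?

Using Kadane's algorithm on [3, -3, -14, 14, -10, -4, -15, 2]:

Scanning through the array:
Position 1 (value -3): max_ending_here = 0, max_so_far = 3
Position 2 (value -14): max_ending_here = -14, max_so_far = 3
Position 3 (value 14): max_ending_here = 14, max_so_far = 14
Position 4 (value -10): max_ending_here = 4, max_so_far = 14
Position 5 (value -4): max_ending_here = 0, max_so_far = 14
Position 6 (value -15): max_ending_here = -15, max_so_far = 14
Position 7 (value 2): max_ending_here = 2, max_so_far = 14

Maximum subarray: [14]
Maximum sum: 14

The maximum subarray is [14] with sum 14. This subarray runs from index 3 to index 3.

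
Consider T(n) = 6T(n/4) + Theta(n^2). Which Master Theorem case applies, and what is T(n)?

Master Theorem for T(n) = 6T(n/4) + O(n^2):

a = 6, b = 4, c = 2
log_b(a) = log_4(6) = 1.2925

Case 3: c = 2 > log_4(6) = 1.2925
T(n) = O(n^2) = O(n^2)

For T(n) = 6T(n/4) + O(n^2): log_4(6) = 1.2925. This is Case 3 of the Master Theorem (c > log_b(a), work dominated by root), giving O(n^2).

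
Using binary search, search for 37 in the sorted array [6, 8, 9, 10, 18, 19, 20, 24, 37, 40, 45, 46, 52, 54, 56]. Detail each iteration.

Binary search for 37 in [6, 8, 9, 10, 18, 19, 20, 24, 37, 40, 45, 46, 52, 54, 56]:

lo=0, hi=14, mid=7, arr[mid]=24 -> 24 < 37, search right half
lo=8, hi=14, mid=11, arr[mid]=46 -> 46 > 37, search left half
lo=8, hi=10, mid=9, arr[mid]=40 -> 40 > 37, search left half
lo=8, hi=8, mid=8, arr[mid]=37 -> Found target at index 8!

Binary search finds 37 at index 8 after 4 comparisons. The search repeatedly halves the search space by comparing with the middle element.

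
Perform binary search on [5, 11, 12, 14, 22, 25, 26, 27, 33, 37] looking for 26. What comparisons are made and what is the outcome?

Binary search for 26 in [5, 11, 12, 14, 22, 25, 26, 27, 33, 37]:

lo=0, hi=9, mid=4, arr[mid]=22 -> 22 < 26, search right half
lo=5, hi=9, mid=7, arr[mid]=27 -> 27 > 26, search left half
lo=5, hi=6, mid=5, arr[mid]=25 -> 25 < 26, search right half
lo=6, hi=6, mid=6, arr[mid]=26 -> Found target at index 6!

Binary search finds 26 at index 6 after 4 comparisons. The search repeatedly halves the search space by comparing with the middle element.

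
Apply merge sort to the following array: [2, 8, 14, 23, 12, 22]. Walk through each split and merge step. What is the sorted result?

Merge sort trace:

Split: [2, 8, 14, 23, 12, 22] -> [2, 8, 14] and [23, 12, 22]
  Split: [2, 8, 14] -> [2] and [8, 14]
    Split: [8, 14] -> [8] and [14]
    Merge: [8] + [14] -> [8, 14]
  Merge: [2] + [8, 14] -> [2, 8, 14]
  Split: [23, 12, 22] -> [23] and [12, 22]
    Split: [12, 22] -> [12] and [22]
    Merge: [12] + [22] -> [12, 22]
  Merge: [23] + [12, 22] -> [12, 22, 23]
Merge: [2, 8, 14] + [12, 22, 23] -> [2, 8, 12, 14, 22, 23]

Final sorted array: [2, 8, 12, 14, 22, 23]

The merge sort proceeds by recursively splitting the array and merging sorted halves.
After all merges, the sorted array is [2, 8, 12, 14, 22, 23].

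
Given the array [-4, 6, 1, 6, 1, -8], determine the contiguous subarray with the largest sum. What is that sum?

Using Kadane's algorithm on [-4, 6, 1, 6, 1, -8]:

Scanning through the array:
Position 1 (value 6): max_ending_here = 6, max_so_far = 6
Position 2 (value 1): max_ending_here = 7, max_so_far = 7
Position 3 (value 6): max_ending_here = 13, max_so_far = 13
Position 4 (value 1): max_ending_here = 14, max_so_far = 14
Position 5 (value -8): max_ending_here = 6, max_so_far = 14

Maximum subarray: [6, 1, 6, 1]
Maximum sum: 14

The maximum subarray is [6, 1, 6, 1] with sum 14. This subarray runs from index 1 to index 4.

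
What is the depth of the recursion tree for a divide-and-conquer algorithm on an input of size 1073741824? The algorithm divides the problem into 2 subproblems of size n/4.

For divide and conquer with division factor 4:

Problem sizes at each level:
Level 0: 1073741824
Level 1: 268435456
Level 2: 67108864
Level 3: 16777216
Level 4: 4194304
Level 5: 1048576
Level 6: 262144
Level 7: 65536
Level 8: 16384
Level 9: 4096
Level 10: 1024
Level 11: 256
Level 12: 64
Level 13: 16
Level 14: 4
Level 15: 1

The root is level 0 and the size-1 base case is level 15 (the tree spans levels 0 through 15, i.e. 16 levels counting the root), so the depth is the number of divisions: log_4(1073741824) = 15

The recursion tree depth is log_4(1073741824) = 15. At each level, the problem size is divided by 4, so it takes 15 divisions to reduce to a base case of size 1. The algorithm makes 2 recursive calls at each level.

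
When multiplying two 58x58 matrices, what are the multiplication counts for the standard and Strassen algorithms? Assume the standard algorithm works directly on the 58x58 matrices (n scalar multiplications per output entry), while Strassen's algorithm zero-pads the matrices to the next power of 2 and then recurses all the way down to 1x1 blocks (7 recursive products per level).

Matrix multiplication for 58x58 matrices:

Strassen's algorithm requires power-of-2 dimensions. Pad 58x58 to 64x64 (next power of 2).

Standard algorithm: 58^3 = 195112 multiplications
Strassen's algorithm: 7^(log2(64)) = 7^6 = 117649 multiplications
Savings: 195112 - 117649 = 77463 multiplications

Standard: 195112 multiplications (58^3). Strassen: 117649 multiplications (7^6, after padding to 64x64). Strassen reduces 8 recursive multiplications to 7 at each level.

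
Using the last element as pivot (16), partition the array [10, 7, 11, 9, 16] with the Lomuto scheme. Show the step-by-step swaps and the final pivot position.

Lomuto partition with pivot = 16:

Initial array: [10, 7, 11, 9, 16]

arr[0]=10 <= 16: swap with position 0, array becomes [10, 7, 11, 9, 16]
arr[1]=7 <= 16: swap with position 1, array becomes [10, 7, 11, 9, 16]
arr[2]=11 <= 16: swap with position 2, array becomes [10, 7, 11, 9, 16]
arr[3]=9 <= 16: swap with position 3, array becomes [10, 7, 11, 9, 16]

Place pivot at position 4: [10, 7, 11, 9, 16]
Pivot position: 4

After partitioning with pivot 16, the array becomes [10, 7, 11, 9, 16]. The pivot is placed at index 4. All elements to the left of the pivot are <= 16, and all elements to the right are > 16.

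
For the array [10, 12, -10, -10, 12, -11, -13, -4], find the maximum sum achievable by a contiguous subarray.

Using Kadane's algorithm on [10, 12, -10, -10, 12, -11, -13, -4]:

Scanning through the array:
Position 1 (value 12): max_ending_here = 22, max_so_far = 22
Position 2 (value -10): max_ending_here = 12, max_so_far = 22
Position 3 (value -10): max_ending_here = 2, max_so_far = 22
Position 4 (value 12): max_ending_here = 14, max_so_far = 22
Position 5 (value -11): max_ending_here = 3, max_so_far = 22
Position 6 (value -13): max_ending_here = -10, max_so_far = 22
Position 7 (value -4): max_ending_here = -4, max_so_far = 22

Maximum subarray: [10, 12]
Maximum sum: 22

The maximum subarray is [10, 12] with sum 22. This subarray runs from index 0 to index 1.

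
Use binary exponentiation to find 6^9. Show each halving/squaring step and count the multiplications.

Computing 6^9 by squaring (build up from 6^1; each line after the first costs one multiplication):

6^1 = 6
6^2 = (6^1)^2 = 6^2 = 36
6^4 = (6^2)^2 = 36^2 = 1296
6^8 = (6^4)^2 = 1296^2 = 1679616
6^9 = 6 * 6^8 = 6 * 1679616 = 10077696

Result: 10077696
Multiplications needed: 4 (4 lines after 6^1)

6^9 = 10077696. Using exponentiation by squaring, this requires 4 multiplications. The key idea: if the exponent is even, square the half-power; if odd, multiply by the base once.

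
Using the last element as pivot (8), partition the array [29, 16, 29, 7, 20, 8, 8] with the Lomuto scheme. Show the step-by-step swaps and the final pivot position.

Lomuto partition with pivot = 8:

Initial array: [29, 16, 29, 7, 20, 8, 8]

arr[0]=29 > 8: no swap
arr[1]=16 > 8: no swap
arr[2]=29 > 8: no swap
arr[3]=7 <= 8: swap with position 0, array becomes [7, 16, 29, 29, 20, 8, 8]
arr[4]=20 > 8: no swap
arr[5]=8 <= 8: swap with position 1, array becomes [7, 8, 29, 29, 20, 16, 8]

Place pivot at position 2: [7, 8, 8, 29, 20, 16, 29]
Pivot position: 2

After partitioning with pivot 8, the array becomes [7, 8, 8, 29, 20, 16, 29]. The pivot is placed at index 2. All elements to the left of the pivot are <= 8, and all elements to the right are > 8.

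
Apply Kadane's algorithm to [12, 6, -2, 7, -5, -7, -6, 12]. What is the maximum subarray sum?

Using Kadane's algorithm on [12, 6, -2, 7, -5, -7, -6, 12]:

Scanning through the array:
Position 1 (value 6): max_ending_here = 18, max_so_far = 18
Position 2 (value -2): max_ending_here = 16, max_so_far = 18
Position 3 (value 7): max_ending_here = 23, max_so_far = 23
Position 4 (value -5): max_ending_here = 18, max_so_far = 23
Position 5 (value -7): max_ending_here = 11, max_so_far = 23
Position 6 (value -6): max_ending_here = 5, max_so_far = 23
Position 7 (value 12): max_ending_here = 17, max_so_far = 23

Maximum subarray: [12, 6, -2, 7]
Maximum sum: 23

The maximum subarray is [12, 6, -2, 7] with sum 23. This subarray runs from index 0 to index 3.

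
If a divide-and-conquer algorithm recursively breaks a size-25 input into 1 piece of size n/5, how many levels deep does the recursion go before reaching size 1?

For divide and conquer with division factor 5:

Problem sizes at each level:
Level 0: 25
Level 1: 5
Level 2: 1

The root is level 0 and the size-1 base case is level 2 (the tree spans levels 0 through 2, i.e. 3 levels counting the root), so the depth is the number of divisions: log_5(25) = 2

The recursion tree depth is log_5(25) = 2. At each level, the problem size is divided by 5, so it takes 2 divisions to reduce to a base case of size 1. The algorithm makes 1 recursive call at each level.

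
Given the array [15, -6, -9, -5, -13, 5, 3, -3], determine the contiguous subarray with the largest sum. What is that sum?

Using Kadane's algorithm on [15, -6, -9, -5, -13, 5, 3, -3]:

Scanning through the array:
Position 1 (value -6): max_ending_here = 9, max_so_far = 15
Position 2 (value -9): max_ending_here = 0, max_so_far = 15
Position 3 (value -5): max_ending_here = -5, max_so_far = 15
Position 4 (value -13): max_ending_here = -13, max_so_far = 15
Position 5 (value 5): max_ending_here = 5, max_so_far = 15
Position 6 (value 3): max_ending_here = 8, max_so_far = 15
Position 7 (value -3): max_ending_here = 5, max_so_far = 15

Maximum subarray: [15]
Maximum sum: 15

The maximum subarray is [15] with sum 15. This subarray runs from index 0 to index 0.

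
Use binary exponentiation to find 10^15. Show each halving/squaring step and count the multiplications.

Computing 10^15 by squaring (build up from 10^1; each line after the first costs one multiplication):

10^1 = 10
10^2 = (10^1)^2 = 10^2 = 100
10^3 = 10 * 10^2 = 10 * 100 = 1000
10^6 = (10^3)^2 = 1000^2 = 1000000
10^7 = 10 * 10^6 = 10 * 1000000 = 10000000
10^14 = (10^7)^2 = 10000000^2 = 100000000000000
10^15 = 10 * 10^14 = 10 * 100000000000000 = 1000000000000000

Result: 1000000000000000
Multiplications needed: 6 (6 lines after 10^1)

10^15 = 1000000000000000. Using exponentiation by squaring, this requires 6 multiplications. The key idea: if the exponent is even, square the half-power; if odd, multiply by the base once.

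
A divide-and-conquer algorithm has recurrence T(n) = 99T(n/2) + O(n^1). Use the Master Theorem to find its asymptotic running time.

Master Theorem for T(n) = 99T(n/2) + O(n^1):

a = 99, b = 2, c = 1
log_b(a) = log_2(99) = 6.6294

Case 1: c = 1 < log_2(99) = 6.6294
T(n) = O(n^(log_2 99))

For T(n) = 99T(n/2) + O(n^1): log_2(99) = 6.6294. This is Case 1 of the Master Theorem (c < log_b(a), work dominated by leaves), giving O(n^(log_2 99)).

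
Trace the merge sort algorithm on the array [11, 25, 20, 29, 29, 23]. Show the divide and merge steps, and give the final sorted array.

Merge sort trace:

Split: [11, 25, 20, 29, 29, 23] -> [11, 25, 20] and [29, 29, 23]
  Split: [11, 25, 20] -> [11] and [25, 20]
    Split: [25, 20] -> [25] and [20]
    Merge: [25] + [20] -> [20, 25]
  Merge: [11] + [20, 25] -> [11, 20, 25]
  Split: [29, 29, 23] -> [29] and [29, 23]
    Split: [29, 23] -> [29] and [23]
    Merge: [29] + [23] -> [23, 29]
  Merge: [29] + [23, 29] -> [23, 29, 29]
Merge: [11, 20, 25] + [23, 29, 29] -> [11, 20, 23, 25, 29, 29]

Final sorted array: [11, 20, 23, 25, 29, 29]

The merge sort proceeds by recursively splitting the array and merging sorted halves.
After all merges, the sorted array is [11, 20, 23, 25, 29, 29].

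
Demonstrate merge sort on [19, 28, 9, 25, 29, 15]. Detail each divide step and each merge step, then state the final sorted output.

Merge sort trace:

Split: [19, 28, 9, 25, 29, 15] -> [19, 28, 9] and [25, 29, 15]
  Split: [19, 28, 9] -> [19] and [28, 9]
    Split: [28, 9] -> [28] and [9]
    Merge: [28] + [9] -> [9, 28]
  Merge: [19] + [9, 28] -> [9, 19, 28]
  Split: [25, 29, 15] -> [25] and [29, 15]
    Split: [29, 15] -> [29] and [15]
    Merge: [29] + [15] -> [15, 29]
  Merge: [25] + [15, 29] -> [15, 25, 29]
Merge: [9, 19, 28] + [15, 25, 29] -> [9, 15, 19, 25, 28, 29]

Final sorted array: [9, 15, 19, 25, 28, 29]

The merge sort proceeds by recursively splitting the array and merging sorted halves.
After all merges, the sorted array is [9, 15, 19, 25, 28, 29].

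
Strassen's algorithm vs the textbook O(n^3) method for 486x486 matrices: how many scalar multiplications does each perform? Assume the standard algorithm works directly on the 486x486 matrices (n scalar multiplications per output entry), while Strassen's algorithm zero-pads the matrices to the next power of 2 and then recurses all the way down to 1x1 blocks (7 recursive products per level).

Matrix multiplication for 486x486 matrices:

Strassen's algorithm requires power-of-2 dimensions. Pad 486x486 to 512x512 (next power of 2).

Standard algorithm: 486^3 = 114791256 multiplications
Strassen's algorithm: 7^(log2(512)) = 7^9 = 40353607 multiplications
Savings: 114791256 - 40353607 = 74437649 multiplications

Standard: 114791256 multiplications (486^3). Strassen: 40353607 multiplications (7^9, after padding to 512x512). Strassen reduces 8 recursive multiplications to 7 at each level.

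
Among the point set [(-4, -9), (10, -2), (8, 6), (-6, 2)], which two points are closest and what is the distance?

Computing all pairwise distances among 4 points:

d((-4, -9), (10, -2)) = 15.6525
d((-4, -9), (8, 6)) = 19.2094
d((-4, -9), (-6, 2)) = 11.1803
d((10, -2), (8, 6)) = 8.2462 <-- minimum
d((10, -2), (-6, 2)) = 16.4924
d((8, 6), (-6, 2)) = 14.5602

Closest pair: (10, -2) and (8, 6) with distance 8.2462

The closest pair is (10, -2) and (8, 6) with Euclidean distance 8.2462. For 4 points, brute-force pairwise comparison is shown above. For large n, the divide-and-conquer algorithm (sort by x, recurse on halves, check the dividing strip) achieves O(n log n).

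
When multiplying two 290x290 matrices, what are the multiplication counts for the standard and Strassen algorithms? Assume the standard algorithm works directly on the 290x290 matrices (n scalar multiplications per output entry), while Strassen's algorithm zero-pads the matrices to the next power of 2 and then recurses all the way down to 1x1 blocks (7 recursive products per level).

Matrix multiplication for 290x290 matrices:

Strassen's algorithm requires power-of-2 dimensions. Pad 290x290 to 512x512 (next power of 2).

Standard algorithm: 290^3 = 24389000 multiplications
Strassen's algorithm: 7^(log2(512)) = 7^9 = 40353607 multiplications
Difference: 24389000 - 40353607 = -15964607 (Strassen uses MORE here due to padding overhead — for small or just-over-power-of-2 n, padding can outweigh the per-level savings)

Standard: 24389000 multiplications (290^3). Strassen: 40353607 multiplications (7^9, after padding to 512x512). Strassen reduces 8 recursive multiplications to 7 at each level.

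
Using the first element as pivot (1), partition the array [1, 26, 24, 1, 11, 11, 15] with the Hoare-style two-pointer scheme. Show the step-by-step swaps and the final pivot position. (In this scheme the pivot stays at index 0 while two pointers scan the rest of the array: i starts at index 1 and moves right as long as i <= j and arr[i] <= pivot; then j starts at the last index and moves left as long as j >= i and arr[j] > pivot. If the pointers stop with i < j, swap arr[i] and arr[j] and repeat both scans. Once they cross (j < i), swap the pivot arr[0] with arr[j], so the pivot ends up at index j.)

Hoare-style two-pointer partition with pivot = 1:

Initial array: [1, 26, 24, 1, 11, 11, 15]

Pointers start at i = 1, j = 6.
i stops at index 1 (arr[1]=26 > 1), j stops at index 3 (arr[3]=1 <= 1): swap arr[1] and arr[3], array becomes [1, 1, 24, 26, 11, 11, 15]
i ends at 2, j ends at 1: the pointers have crossed (j < i), so scanning stops.

Swap pivot arr[0] with arr[1] to place pivot at position 1: [1, 1, 24, 26, 11, 11, 15]
Pivot position: 1

After partitioning with pivot 1, the array becomes [1, 1, 24, 26, 11, 11, 15]. The pivot is placed at index 1. All elements to the left of the pivot are <= 1, and all elements to the right are > 1.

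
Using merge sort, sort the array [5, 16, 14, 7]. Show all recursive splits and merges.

Merge sort trace:

Split: [5, 16, 14, 7] -> [5, 16] and [14, 7]
  Split: [5, 16] -> [5] and [16]
  Merge: [5] + [16] -> [5, 16]
  Split: [14, 7] -> [14] and [7]
  Merge: [14] + [7] -> [7, 14]
Merge: [5, 16] + [7, 14] -> [5, 7, 14, 16]

Final sorted array: [5, 7, 14, 16]

The merge sort proceeds by recursively splitting the array and merging sorted halves.
After all merges, the sorted array is [5, 7, 14, 16].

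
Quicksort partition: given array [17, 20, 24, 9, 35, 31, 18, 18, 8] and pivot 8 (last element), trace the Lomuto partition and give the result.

Lomuto partition with pivot = 8:

Initial array: [17, 20, 24, 9, 35, 31, 18, 18, 8]

arr[0]=17 > 8: no swap
arr[1]=20 > 8: no swap
arr[2]=24 > 8: no swap
arr[3]=9 > 8: no swap
arr[4]=35 > 8: no swap
arr[5]=31 > 8: no swap
arr[6]=18 > 8: no swap
arr[7]=18 > 8: no swap

Place pivot at position 0: [8, 20, 24, 9, 35, 31, 18, 18, 17]
Pivot position: 0

After partitioning with pivot 8, the array becomes [8, 20, 24, 9, 35, 31, 18, 18, 17]. The pivot is placed at index 0. All elements to the left of the pivot are <= 8, and all elements to the right are > 8.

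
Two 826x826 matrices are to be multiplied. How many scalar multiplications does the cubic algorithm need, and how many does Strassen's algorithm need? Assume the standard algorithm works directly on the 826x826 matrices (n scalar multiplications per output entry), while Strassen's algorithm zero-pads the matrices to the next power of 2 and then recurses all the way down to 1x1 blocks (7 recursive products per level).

Matrix multiplication for 826x826 matrices:

Strassen's algorithm requires power-of-2 dimensions. Pad 826x826 to 1024x1024 (next power of 2).

Standard algorithm: 826^3 = 563559976 multiplications
Strassen's algorithm: 7^(log2(1024)) = 7^10 = 282475249 multiplications
Savings: 563559976 - 282475249 = 281084727 multiplications

Standard: 563559976 multiplications (826^3). Strassen: 282475249 multiplications (7^10, after padding to 1024x1024). Strassen reduces 8 recursive multiplications to 7 at each level.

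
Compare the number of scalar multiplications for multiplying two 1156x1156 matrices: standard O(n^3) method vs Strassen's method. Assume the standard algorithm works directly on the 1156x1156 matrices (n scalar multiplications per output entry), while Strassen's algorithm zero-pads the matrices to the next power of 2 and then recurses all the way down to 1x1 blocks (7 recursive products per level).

Matrix multiplication for 1156x1156 matrices:

Strassen's algorithm requires power-of-2 dimensions. Pad 1156x1156 to 2048x2048 (next power of 2).

Standard algorithm: 1156^3 = 1544804416 multiplications
Strassen's algorithm: 7^(log2(2048)) = 7^11 = 1977326743 multiplications
Difference: 1544804416 - 1977326743 = -432522327 (Strassen uses MORE here due to padding overhead — for small or just-over-power-of-2 n, padding can outweigh the per-level savings)

Standard: 1544804416 multiplications (1156^3). Strassen: 1977326743 multiplications (7^11, after padding to 2048x2048). Strassen reduces 8 recursive multiplications to 7 at each level.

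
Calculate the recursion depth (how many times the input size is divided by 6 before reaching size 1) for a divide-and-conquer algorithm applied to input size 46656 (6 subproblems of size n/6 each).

For divide and conquer with division factor 6:

Problem sizes at each level:
Level 0: 46656
Level 1: 7776
Level 2: 1296
Level 3: 216
Level 4: 36
Level 5: 6
Level 6: 1

The root is level 0 and the size-1 base case is level 6 (the tree spans levels 0 through 6, i.e. 7 levels counting the root), so the depth is the number of divisions: log_6(46656) = 6

The recursion tree depth is log_6(46656) = 6. At each level, the problem size is divided by 6, so it takes 6 divisions to reduce to a base case of size 1. The algorithm makes 6 recursive calls at each level.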